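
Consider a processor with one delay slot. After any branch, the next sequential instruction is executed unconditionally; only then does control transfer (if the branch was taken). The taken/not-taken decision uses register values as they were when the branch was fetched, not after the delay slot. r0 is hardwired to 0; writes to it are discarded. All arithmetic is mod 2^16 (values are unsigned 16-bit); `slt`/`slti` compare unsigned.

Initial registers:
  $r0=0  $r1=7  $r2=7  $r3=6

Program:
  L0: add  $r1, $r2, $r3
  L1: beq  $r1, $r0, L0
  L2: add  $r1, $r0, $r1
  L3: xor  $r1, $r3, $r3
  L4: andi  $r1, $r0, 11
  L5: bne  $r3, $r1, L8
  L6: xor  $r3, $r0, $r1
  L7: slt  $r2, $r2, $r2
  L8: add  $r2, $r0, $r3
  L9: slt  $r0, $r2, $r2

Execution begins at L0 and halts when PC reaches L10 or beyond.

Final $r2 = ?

#0 add  $r1, $r2, $r3 ; 0/13/7/6
#1 beq  $r1, $r0, L0 ; 0/13/7/6 ; →fallthru
#2 add  $r1, $r0, $r1 ; 0/13/7/6
#3 xor  $r1, $r3, $r3 ; 0/0/7/6
#4 andi  $r1, $r0, 11 ; 0/0/7/6
#5 bne  $r3, $r1, L8 ; 0/0/7/6 ; →target
#6 xor  $r3, $r0, $r1 ; 0/0/7/0
#8 add  $r2, $r0, $r3 ; 0/0/0/0
#9 slt  $r0, $r2, $r2 ; 0/0/0/0

0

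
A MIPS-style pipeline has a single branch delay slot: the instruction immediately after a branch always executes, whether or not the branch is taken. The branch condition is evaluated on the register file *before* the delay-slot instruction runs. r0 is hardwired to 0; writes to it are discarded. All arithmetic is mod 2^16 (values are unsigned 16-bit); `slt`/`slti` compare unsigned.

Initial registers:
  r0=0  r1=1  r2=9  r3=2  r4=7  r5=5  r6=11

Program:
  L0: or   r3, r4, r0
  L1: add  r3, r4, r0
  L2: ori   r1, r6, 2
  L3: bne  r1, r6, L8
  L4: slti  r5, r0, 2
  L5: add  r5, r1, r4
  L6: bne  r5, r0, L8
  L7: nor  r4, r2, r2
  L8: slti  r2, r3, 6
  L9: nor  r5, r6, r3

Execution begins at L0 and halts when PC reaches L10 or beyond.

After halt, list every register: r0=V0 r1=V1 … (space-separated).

r0=0 r1=11 r2=0 r3=7 r4=65526 r5=65520 r6=11

#0 or   r3, r4, r0 ; 0/1/9/7/7/5/11
#1 add  r3, r4, r0 ; 0/1/9/7/7/5/11
#2 ori   r1, r6, 2 ; 0/11/9/7/7/5/11
#3 bne  r1, r6, L8 ; 0/11/9/7/7/5/11 ; →fallthru
#4 slti  r5, r0, 2 ; 0/11/9/7/7/1/11
#5 add  r5, r1, r4 ; 0/11/9/7/7/18/11
#6 bne  r5, r0, L8 ; 0/11/9/7/7/18/11 ; →target
#7 nor  r4, r2, r2 ; 0/11/9/7/65526/18/11
#8 slti  r2, r3, 6 ; 0/11/0/7/65526/18/11
#9 nor  r5, r6, r3 ; 0/11/0/7/65526/65520/11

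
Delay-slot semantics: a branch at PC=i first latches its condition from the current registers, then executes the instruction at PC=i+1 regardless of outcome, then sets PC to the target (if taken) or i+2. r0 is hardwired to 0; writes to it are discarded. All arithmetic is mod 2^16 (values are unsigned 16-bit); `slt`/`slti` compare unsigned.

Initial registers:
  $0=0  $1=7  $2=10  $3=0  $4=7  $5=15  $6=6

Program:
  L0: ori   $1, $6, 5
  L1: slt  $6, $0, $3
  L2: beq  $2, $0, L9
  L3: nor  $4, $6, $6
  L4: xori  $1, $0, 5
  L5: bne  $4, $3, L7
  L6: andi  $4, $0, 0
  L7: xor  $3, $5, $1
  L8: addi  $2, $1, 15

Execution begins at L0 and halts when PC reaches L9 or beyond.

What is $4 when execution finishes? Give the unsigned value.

  step pc=0: ori   $1, $6, 5  regs=(0,7,10,0,7,15,6)
  step pc=1: slt  $6, $0, $3  regs=(0,7,10,0,7,15,0)
  step pc=2: beq  $2, $0, L9  cond=F  regs=(0,7,10,0,7,15,0)
  step pc=3: nor  $4, $6, $6  regs=(0,7,10,0,65535,15,0)
  step pc=4: xori  $1, $0, 5  regs=(0,5,10,0,65535,15,0)
  step pc=5: bne  $4, $3, L7  cond=T  regs=(0,5,10,0,65535,15,0)
  step pc=6: andi  $4, $0, 0  regs=(0,5,10,0,0,15,0)
  step pc=7: xor  $3, $5, $1  regs=(0,5,10,10,0,15,0)
  step pc=8: addi  $2, $1, 15  regs=(0,5,20,10,0,15,0)

0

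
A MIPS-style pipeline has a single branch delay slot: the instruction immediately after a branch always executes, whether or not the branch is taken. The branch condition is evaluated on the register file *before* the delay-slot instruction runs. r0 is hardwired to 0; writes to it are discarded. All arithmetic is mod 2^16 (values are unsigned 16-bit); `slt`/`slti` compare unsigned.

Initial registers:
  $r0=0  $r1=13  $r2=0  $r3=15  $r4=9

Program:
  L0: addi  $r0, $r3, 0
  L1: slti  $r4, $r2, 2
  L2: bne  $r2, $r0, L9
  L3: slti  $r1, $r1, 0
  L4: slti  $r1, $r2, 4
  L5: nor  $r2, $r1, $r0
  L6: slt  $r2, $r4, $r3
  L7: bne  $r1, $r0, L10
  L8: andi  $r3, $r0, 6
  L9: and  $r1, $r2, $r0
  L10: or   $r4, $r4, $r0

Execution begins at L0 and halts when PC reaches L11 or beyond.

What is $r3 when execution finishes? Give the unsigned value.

[0] addi  $r0, $r3, 0  →  {$r0:0, $r1:13, $r2:0, $r3:15, $r4:9}
[1] slti  $r4, $r2, 2  →  {$r0:0, $r1:13, $r2:0, $r3:15, $r4:1}
[2] bne  $r2, $r0, L9  →  {$r0:0, $r1:13, $r2:0, $r3:15, $r4:1}  ⟨branch fallthrough⟩
[3] slti  $r1, $r1, 0  →  {$r0:0, $r1:0, $r2:0, $r3:15, $r4:1}
[4] slti  $r1, $r2, 4  →  {$r0:0, $r1:1, $r2:0, $r3:15, $r4:1}
[5] nor  $r2, $r1, $r0  →  {$r0:0, $r1:1, $r2:65534, $r3:15, $r4:1}
[6] slt  $r2, $r4, $r3  →  {$r0:0, $r1:1, $r2:1, $r3:15, $r4:1}
[7] bne  $r1, $r0, L10  →  {$r0:0, $r1:1, $r2:1, $r3:15, $r4:1}  ⟨branch taken⟩
[8] andi  $r3, $r0, 6  →  {$r0:0, $r1:1, $r2:1, $r3:0, $r4:1}
[10] or   $r4, $r4, $r0  →  {$r0:0, $r1:1, $r2:1, $r3:0, $r4:1}

0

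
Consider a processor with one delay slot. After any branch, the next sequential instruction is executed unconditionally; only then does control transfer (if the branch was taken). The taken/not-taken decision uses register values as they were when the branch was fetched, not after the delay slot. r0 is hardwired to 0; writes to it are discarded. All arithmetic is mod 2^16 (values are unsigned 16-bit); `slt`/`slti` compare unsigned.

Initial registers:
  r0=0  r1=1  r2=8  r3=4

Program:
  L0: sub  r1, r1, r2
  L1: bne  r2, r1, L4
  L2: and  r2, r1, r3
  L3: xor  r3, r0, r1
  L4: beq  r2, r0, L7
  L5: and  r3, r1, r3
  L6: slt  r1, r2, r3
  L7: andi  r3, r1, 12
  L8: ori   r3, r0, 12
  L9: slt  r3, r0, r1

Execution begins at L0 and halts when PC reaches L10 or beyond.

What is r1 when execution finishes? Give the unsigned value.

65529

PC=0  sub  r1, r1, r2        | r0=0 r1=65529 r2=8 r3=4
PC=1  bne  r2, r1, L4        | r0=0 r1=65529 r2=8 r3=4  [TAKEN]
PC=2  and  r2, r1, r3        | r0=0 r1=65529 r2=0 r3=4
PC=4  beq  r2, r0, L7        | r0=0 r1=65529 r2=0 r3=4  [TAKEN]
PC=5  and  r3, r1, r3        | r0=0 r1=65529 r2=0 r3=0
PC=7  andi  r3, r1, 12       | r0=0 r1=65529 r2=0 r3=8
PC=8  ori   r3, r0, 12       | r0=0 r1=65529 r2=0 r3=12
PC=9  slt  r3, r0, r1        | r0=0 r1=65529 r2=0 r3=1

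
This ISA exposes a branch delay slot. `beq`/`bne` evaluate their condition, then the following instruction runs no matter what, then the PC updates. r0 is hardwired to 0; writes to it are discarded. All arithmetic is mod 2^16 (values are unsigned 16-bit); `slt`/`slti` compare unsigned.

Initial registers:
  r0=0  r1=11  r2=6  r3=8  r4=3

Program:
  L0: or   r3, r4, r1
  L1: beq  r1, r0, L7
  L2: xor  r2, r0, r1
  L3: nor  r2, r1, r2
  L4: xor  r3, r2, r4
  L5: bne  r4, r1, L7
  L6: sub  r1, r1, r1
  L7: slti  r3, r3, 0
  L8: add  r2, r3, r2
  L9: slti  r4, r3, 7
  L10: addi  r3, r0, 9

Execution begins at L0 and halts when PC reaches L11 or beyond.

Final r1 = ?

  step pc=0: or   r3, r4, r1  regs=(0,11,6,11,3)
  step pc=1: beq  r1, r0, L7  cond=F  regs=(0,11,6,11,3)
  step pc=2: xor  r2, r0, r1  regs=(0,11,11,11,3)
  step pc=3: nor  r2, r1, r2  regs=(0,11,65524,11,3)
  step pc=4: xor  r3, r2, r4  regs=(0,11,65524,65527,3)
  step pc=5: bne  r4, r1, L7  cond=T  regs=(0,11,65524,65527,3)
  step pc=6: sub  r1, r1, r1  regs=(0,0,65524,65527,3)
  step pc=7: slti  r3, r3, 0  regs=(0,0,65524,0,3)
  step pc=8: add  r2, r3, r2  regs=(0,0,65524,0,3)
  step pc=9: slti  r4, r3, 7  regs=(0,0,65524,0,1)
  step pc=10: addi  r3, r0, 9  regs=(0,0,65524,9,1)

0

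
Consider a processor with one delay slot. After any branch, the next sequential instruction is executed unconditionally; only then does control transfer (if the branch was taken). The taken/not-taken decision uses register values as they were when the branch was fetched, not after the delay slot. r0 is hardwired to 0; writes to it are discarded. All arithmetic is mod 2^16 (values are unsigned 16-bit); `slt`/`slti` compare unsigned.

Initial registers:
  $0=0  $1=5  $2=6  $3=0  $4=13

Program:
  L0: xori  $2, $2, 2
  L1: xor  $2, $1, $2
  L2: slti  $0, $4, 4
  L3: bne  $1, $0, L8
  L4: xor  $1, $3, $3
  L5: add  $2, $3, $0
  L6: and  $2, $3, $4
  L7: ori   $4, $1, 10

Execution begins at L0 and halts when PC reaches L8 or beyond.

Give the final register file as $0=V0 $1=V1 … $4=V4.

PC=0  xori  $2, $2, 2        | $0=0 $1=5 $2=4 $3=0 $4=13
PC=1  xor  $2, $1, $2        | $0=0 $1=5 $2=1 $3=0 $4=13
PC=2  slti  $0, $4, 4        | $0=0 $1=5 $2=1 $3=0 $4=13
PC=3  bne  $1, $0, L8        | $0=0 $1=5 $2=1 $3=0 $4=13  [TAKEN]
PC=4  xor  $1, $3, $3        | $0=0 $1=0 $2=1 $3=0 $4=13

$0=0 $1=0 $2=1 $3=0 $4=13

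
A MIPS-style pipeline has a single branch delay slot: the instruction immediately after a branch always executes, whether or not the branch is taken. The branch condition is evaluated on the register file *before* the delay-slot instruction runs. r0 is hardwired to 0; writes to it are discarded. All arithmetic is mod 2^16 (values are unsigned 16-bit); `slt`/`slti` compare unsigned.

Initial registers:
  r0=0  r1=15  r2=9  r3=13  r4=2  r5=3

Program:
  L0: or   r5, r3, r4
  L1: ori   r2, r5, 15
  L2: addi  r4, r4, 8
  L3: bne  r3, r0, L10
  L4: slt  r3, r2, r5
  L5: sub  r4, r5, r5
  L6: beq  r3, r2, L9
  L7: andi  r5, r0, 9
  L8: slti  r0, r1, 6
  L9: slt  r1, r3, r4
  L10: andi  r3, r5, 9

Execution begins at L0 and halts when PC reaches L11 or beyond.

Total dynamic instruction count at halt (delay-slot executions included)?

PC=0  or   r5, r3, r4        | r0=0 r1=15 r2=9 r3=13 r4=2 r5=15
PC=1  ori   r2, r5, 15       | r0=0 r1=15 r2=15 r3=13 r4=2 r5=15
PC=2  addi  r4, r4, 8        | r0=0 r1=15 r2=15 r3=13 r4=10 r5=15
PC=3  bne  r3, r0, L10       | r0=0 r1=15 r2=15 r3=13 r4=10 r5=15  [TAKEN]
PC=4  slt  r3, r2, r5        | r0=0 r1=15 r2=15 r3=0 r4=10 r5=15
PC=10 andi  r3, r5, 9        | r0=0 r1=15 r2=15 r3=9 r4=10 r5=15

6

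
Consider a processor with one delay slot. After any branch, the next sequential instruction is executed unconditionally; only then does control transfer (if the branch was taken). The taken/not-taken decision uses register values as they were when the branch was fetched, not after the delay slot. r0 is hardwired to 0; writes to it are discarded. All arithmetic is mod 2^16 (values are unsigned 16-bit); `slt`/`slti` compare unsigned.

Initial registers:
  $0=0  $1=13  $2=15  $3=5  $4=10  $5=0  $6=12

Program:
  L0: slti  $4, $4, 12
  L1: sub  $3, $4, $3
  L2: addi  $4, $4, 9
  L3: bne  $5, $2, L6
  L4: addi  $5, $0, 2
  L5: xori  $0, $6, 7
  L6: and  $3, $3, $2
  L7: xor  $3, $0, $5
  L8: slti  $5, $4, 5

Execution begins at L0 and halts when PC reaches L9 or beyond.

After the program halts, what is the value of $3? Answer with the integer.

  step pc=0: slti  $4, $4, 12  regs=(0,13,15,5,1,0,12)
  step pc=1: sub  $3, $4, $3  regs=(0,13,15,65532,1,0,12)
  step pc=2: addi  $4, $4, 9  regs=(0,13,15,65532,10,0,12)
  step pc=3: bne  $5, $2, L6  cond=T  regs=(0,13,15,65532,10,0,12)
  step pc=4: addi  $5, $0, 2  regs=(0,13,15,65532,10,2,12)
  step pc=6: and  $3, $3, $2  regs=(0,13,15,12,10,2,12)
  step pc=7: xor  $3, $0, $5  regs=(0,13,15,2,10,2,12)
  step pc=8: slti  $5, $4, 5  regs=(0,13,15,2,10,0,12)

2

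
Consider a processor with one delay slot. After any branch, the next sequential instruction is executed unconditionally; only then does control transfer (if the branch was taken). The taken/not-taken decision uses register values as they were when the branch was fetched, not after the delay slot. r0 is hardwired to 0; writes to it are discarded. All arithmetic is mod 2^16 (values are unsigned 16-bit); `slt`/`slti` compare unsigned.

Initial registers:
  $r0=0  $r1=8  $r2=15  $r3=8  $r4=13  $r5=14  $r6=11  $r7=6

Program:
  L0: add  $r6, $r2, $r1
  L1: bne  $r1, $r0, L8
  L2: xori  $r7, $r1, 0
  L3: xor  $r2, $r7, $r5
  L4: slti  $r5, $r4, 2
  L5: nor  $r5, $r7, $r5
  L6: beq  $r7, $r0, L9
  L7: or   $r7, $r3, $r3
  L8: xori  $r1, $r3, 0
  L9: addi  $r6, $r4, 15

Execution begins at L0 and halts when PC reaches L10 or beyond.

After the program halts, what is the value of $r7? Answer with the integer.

8

PC=0  add  $r6, $r2, $r1     | $r0=0 $r1=8 $r2=15 $r3=8 $r4=13 $r5=14 $r6=23 $r7=6
PC=1  bne  $r1, $r0, L8      | $r0=0 $r1=8 $r2=15 $r3=8 $r4=13 $r5=14 $r6=23 $r7=6  [TAKEN]
PC=2  xori  $r7, $r1, 0      | $r0=0 $r1=8 $r2=15 $r3=8 $r4=13 $r5=14 $r6=23 $r7=8
PC=8  xori  $r1, $r3, 0      | $r0=0 $r1=8 $r2=15 $r3=8 $r4=13 $r5=14 $r6=23 $r7=8
PC=9  addi  $r6, $r4, 15     | $r0=0 $r1=8 $r2=15 $r3=8 $r4=13 $r5=14 $r6=28 $r7=8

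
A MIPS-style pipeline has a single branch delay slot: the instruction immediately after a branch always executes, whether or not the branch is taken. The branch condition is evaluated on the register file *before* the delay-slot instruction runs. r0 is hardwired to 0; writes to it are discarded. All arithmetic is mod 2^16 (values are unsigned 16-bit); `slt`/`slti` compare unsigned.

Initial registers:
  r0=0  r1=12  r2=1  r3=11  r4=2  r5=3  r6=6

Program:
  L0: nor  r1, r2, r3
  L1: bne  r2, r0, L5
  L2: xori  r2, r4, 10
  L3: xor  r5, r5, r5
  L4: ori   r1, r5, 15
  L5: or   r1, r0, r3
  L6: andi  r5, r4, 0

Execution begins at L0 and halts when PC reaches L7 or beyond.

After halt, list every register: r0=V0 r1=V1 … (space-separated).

r0=0 r1=11 r2=8 r3=11 r4=2 r5=0 r6=6

[0] nor  r1, r2, r3  →  {r0:0, r1:65524, r2:1, r3:11, r4:2, r5:3, r6:6}
[1] bne  r2, r0, L5  →  {r0:0, r1:65524, r2:1, r3:11, r4:2, r5:3, r6:6}  ⟨branch taken⟩
[2] xori  r2, r4, 10  →  {r0:0, r1:65524, r2:8, r3:11, r4:2, r5:3, r6:6}
[5] or   r1, r0, r3  →  {r0:0, r1:11, r2:8, r3:11, r4:2, r5:3, r6:6}
[6] andi  r5, r4, 0  →  {r0:0, r1:11, r2:8, r3:11, r4:2, r5:0, r6:6}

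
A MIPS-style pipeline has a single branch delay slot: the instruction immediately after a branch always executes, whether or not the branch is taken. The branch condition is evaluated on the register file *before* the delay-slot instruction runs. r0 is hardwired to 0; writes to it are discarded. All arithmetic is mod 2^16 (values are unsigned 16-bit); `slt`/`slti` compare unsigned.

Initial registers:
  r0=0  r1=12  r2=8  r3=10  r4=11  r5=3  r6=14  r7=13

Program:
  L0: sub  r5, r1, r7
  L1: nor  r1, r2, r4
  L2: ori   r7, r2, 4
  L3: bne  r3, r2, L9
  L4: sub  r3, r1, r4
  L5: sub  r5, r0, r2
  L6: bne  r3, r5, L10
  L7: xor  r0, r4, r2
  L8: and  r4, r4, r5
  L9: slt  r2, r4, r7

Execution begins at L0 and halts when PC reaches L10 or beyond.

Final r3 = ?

65513

#0 sub  r5, r1, r7 ; 0/12/8/10/11/65535/14/13
#1 nor  r1, r2, r4 ; 0/65524/8/10/11/65535/14/13
#2 ori   r7, r2, 4 ; 0/65524/8/10/11/65535/14/12
#3 bne  r3, r2, L9 ; 0/65524/8/10/11/65535/14/12 ; →target
#4 sub  r3, r1, r4 ; 0/65524/8/65513/11/65535/14/12
#9 slt  r2, r4, r7 ; 0/65524/1/65513/11/65535/14/12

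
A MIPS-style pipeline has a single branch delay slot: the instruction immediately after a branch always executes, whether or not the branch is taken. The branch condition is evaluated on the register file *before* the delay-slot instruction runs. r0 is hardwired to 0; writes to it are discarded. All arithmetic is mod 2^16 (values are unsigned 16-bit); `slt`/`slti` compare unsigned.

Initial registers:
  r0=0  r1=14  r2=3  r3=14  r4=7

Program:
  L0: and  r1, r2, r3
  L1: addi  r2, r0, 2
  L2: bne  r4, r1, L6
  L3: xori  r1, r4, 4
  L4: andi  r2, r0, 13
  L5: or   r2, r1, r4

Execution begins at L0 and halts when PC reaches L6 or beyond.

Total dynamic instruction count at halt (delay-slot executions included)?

  step pc=0: and  r1, r2, r3  regs=(0,2,3,14,7)
  step pc=1: addi  r2, r0, 2  regs=(0,2,2,14,7)
  step pc=2: bne  r4, r1, L6  cond=T  regs=(0,2,2,14,7)
  step pc=3: xori  r1, r4, 4  regs=(0,3,2,14,7)

4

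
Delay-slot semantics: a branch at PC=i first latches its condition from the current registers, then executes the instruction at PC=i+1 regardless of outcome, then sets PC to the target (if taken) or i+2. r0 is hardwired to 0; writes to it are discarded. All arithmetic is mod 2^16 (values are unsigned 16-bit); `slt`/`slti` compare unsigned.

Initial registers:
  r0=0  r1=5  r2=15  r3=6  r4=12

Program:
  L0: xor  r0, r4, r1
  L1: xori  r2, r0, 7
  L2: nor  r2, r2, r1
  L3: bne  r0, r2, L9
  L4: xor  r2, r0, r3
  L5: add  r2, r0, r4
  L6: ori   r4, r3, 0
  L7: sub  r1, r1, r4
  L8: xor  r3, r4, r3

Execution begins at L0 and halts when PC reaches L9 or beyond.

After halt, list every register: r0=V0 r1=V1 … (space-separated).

#0 xor  r0, r4, r1 ; 0/5/15/6/12
#1 xori  r2, r0, 7 ; 0/5/7/6/12
#2 nor  r2, r2, r1 ; 0/5/65528/6/12
#3 bne  r0, r2, L9 ; 0/5/65528/6/12 ; →target
#4 xor  r2, r0, r3 ; 0/5/6/6/12

r0=0 r1=5 r2=6 r3=6 r4=12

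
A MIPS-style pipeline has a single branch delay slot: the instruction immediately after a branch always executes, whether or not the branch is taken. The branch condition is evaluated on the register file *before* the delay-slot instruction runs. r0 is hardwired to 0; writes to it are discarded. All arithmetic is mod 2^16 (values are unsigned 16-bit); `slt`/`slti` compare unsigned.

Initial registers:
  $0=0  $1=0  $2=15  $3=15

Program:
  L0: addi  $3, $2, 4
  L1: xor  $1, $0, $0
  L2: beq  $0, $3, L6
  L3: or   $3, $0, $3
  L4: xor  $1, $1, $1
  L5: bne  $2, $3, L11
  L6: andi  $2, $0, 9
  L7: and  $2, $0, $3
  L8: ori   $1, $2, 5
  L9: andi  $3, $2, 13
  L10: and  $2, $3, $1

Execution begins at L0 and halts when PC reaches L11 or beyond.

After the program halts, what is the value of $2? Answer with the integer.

#0 addi  $3, $2, 4 ; 0/0/15/19
#1 xor  $1, $0, $0 ; 0/0/15/19
#2 beq  $0, $3, L6 ; 0/0/15/19 ; →fallthru
#3 or   $3, $0, $3 ; 0/0/15/19
#4 xor  $1, $1, $1 ; 0/0/15/19
#5 bne  $2, $3, L11 ; 0/0/15/19 ; →target
#6 andi  $2, $0, 9 ; 0/0/0/19

0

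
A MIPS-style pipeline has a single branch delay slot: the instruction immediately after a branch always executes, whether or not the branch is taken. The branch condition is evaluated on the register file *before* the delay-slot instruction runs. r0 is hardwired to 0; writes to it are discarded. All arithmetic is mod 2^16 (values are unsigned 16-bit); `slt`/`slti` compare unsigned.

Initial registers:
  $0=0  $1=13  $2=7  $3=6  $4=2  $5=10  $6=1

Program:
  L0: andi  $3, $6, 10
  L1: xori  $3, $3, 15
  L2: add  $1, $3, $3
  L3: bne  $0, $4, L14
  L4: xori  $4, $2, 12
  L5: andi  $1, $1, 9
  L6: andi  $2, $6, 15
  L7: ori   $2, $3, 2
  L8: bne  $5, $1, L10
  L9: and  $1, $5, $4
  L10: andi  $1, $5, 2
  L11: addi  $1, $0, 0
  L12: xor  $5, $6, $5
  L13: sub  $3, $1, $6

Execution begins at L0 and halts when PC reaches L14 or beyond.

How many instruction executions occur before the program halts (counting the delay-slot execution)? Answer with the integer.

#0 andi  $3, $6, 10 ; 0/13/7/0/2/10/1
#1 xori  $3, $3, 15 ; 0/13/7/15/2/10/1
#2 add  $1, $3, $3 ; 0/30/7/15/2/10/1
#3 bne  $0, $4, L14 ; 0/30/7/15/2/10/1 ; →target
#4 xori  $4, $2, 12 ; 0/30/7/15/11/10/1

5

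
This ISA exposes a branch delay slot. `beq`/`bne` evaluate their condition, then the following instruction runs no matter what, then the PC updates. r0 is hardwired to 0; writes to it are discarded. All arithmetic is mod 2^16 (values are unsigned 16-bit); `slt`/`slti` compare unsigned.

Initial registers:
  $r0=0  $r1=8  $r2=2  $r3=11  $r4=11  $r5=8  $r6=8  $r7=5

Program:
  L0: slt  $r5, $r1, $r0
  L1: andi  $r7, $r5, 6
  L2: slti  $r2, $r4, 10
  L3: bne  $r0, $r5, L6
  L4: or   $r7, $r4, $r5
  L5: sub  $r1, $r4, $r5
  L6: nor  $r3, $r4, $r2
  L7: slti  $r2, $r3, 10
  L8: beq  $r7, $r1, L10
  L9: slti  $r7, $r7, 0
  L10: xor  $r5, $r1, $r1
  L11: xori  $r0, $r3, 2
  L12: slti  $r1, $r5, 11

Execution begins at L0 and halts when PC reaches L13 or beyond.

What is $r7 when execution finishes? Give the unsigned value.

  step pc=0: slt  $r5, $r1, $r0  regs=(0,8,2,11,11,0,8,5)
  step pc=1: andi  $r7, $r5, 6  regs=(0,8,2,11,11,0,8,0)
  step pc=2: slti  $r2, $r4, 10  regs=(0,8,0,11,11,0,8,0)
  step pc=3: bne  $r0, $r5, L6  cond=F  regs=(0,8,0,11,11,0,8,0)
  step pc=4: or   $r7, $r4, $r5  regs=(0,8,0,11,11,0,8,11)
  step pc=5: sub  $r1, $r4, $r5  regs=(0,11,0,11,11,0,8,11)
  step pc=6: nor  $r3, $r4, $r2  regs=(0,11,0,65524,11,0,8,11)
  step pc=7: slti  $r2, $r3, 10  regs=(0,11,0,65524,11,0,8,11)
  step pc=8: beq  $r7, $r1, L10  cond=T  regs=(0,11,0,65524,11,0,8,11)
  step pc=9: slti  $r7, $r7, 0  regs=(0,11,0,65524,11,0,8,0)
  step pc=10: xor  $r5, $r1, $r1  regs=(0,11,0,65524,11,0,8,0)
  step pc=11: xori  $r0, $r3, 2  regs=(0,11,0,65524,11,0,8,0)
  step pc=12: slti  $r1, $r5, 11  regs=(0,1,0,65524,11,0,8,0)

0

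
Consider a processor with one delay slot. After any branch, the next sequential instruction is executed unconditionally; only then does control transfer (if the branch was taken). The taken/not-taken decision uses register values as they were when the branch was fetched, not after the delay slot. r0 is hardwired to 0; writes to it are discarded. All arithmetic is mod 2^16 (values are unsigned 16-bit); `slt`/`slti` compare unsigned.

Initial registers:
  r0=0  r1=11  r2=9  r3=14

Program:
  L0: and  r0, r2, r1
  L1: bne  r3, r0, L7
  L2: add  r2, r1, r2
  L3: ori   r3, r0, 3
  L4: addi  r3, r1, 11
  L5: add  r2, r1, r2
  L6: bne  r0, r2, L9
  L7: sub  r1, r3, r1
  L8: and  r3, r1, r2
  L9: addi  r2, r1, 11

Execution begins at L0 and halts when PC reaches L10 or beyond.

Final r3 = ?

0

PC=0  and  r0, r2, r1        | r0=0 r1=11 r2=9 r3=14
PC=1  bne  r3, r0, L7        | r0=0 r1=11 r2=9 r3=14  [TAKEN]
PC=2  add  r2, r1, r2        | r0=0 r1=11 r2=20 r3=14
PC=7  sub  r1, r3, r1        | r0=0 r1=3 r2=20 r3=14
PC=8  and  r3, r1, r2        | r0=0 r1=3 r2=20 r3=0
PC=9  addi  r2, r1, 11       | r0=0 r1=3 r2=14 r3=0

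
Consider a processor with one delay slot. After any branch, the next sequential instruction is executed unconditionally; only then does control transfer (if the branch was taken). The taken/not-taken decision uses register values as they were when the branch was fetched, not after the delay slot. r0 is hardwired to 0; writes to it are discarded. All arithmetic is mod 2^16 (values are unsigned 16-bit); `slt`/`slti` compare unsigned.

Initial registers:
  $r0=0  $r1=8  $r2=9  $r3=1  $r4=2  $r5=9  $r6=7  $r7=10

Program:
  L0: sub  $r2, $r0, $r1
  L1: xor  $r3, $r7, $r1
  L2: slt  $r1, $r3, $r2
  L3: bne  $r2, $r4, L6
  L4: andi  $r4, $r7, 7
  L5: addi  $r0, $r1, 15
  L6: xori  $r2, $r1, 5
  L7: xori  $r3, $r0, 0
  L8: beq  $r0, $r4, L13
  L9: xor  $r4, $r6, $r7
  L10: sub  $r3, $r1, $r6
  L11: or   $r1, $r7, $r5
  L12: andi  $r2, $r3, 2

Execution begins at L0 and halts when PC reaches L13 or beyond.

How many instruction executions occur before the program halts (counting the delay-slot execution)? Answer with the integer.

12

PC=0  sub  $r2, $r0, $r1     | $r0=0 $r1=8 $r2=65528 $r3=1 $r4=2 $r5=9 $r6=7 $r7=10
PC=1  xor  $r3, $r7, $r1     | $r0=0 $r1=8 $r2=65528 $r3=2 $r4=2 $r5=9 $r6=7 $r7=10
PC=2  slt  $r1, $r3, $r2     | $r0=0 $r1=1 $r2=65528 $r3=2 $r4=2 $r5=9 $r6=7 $r7=10
PC=3  bne  $r2, $r4, L6      | $r0=0 $r1=1 $r2=65528 $r3=2 $r4=2 $r5=9 $r6=7 $r7=10  [TAKEN]
PC=4  andi  $r4, $r7, 7      | $r0=0 $r1=1 $r2=65528 $r3=2 $r4=2 $r5=9 $r6=7 $r7=10
PC=6  xori  $r2, $r1, 5      | $r0=0 $r1=1 $r2=4 $r3=2 $r4=2 $r5=9 $r6=7 $r7=10
PC=7  xori  $r3, $r0, 0      | $r0=0 $r1=1 $r2=4 $r3=0 $r4=2 $r5=9 $r6=7 $r7=10
PC=8  beq  $r0, $r4, L13     | $r0=0 $r1=1 $r2=4 $r3=0 $r4=2 $r5=9 $r6=7 $r7=10  [not taken]
PC=9  xor  $r4, $r6, $r7     | $r0=0 $r1=1 $r2=4 $r3=0 $r4=13 $r5=9 $r6=7 $r7=10
PC=10 sub  $r3, $r1, $r6     | $r0=0 $r1=1 $r2=4 $r3=65530 $r4=13 $r5=9 $r6=7 $r7=10
PC=11 or   $r1, $r7, $r5     | $r0=0 $r1=11 $r2=4 $r3=65530 $r4=13 $r5=9 $r6=7 $r7=10
PC=12 andi  $r2, $r3, 2      | $r0=0 $r1=11 $r2=2 $r3=65530 $r4=13 $r5=9 $r6=7 $r7=10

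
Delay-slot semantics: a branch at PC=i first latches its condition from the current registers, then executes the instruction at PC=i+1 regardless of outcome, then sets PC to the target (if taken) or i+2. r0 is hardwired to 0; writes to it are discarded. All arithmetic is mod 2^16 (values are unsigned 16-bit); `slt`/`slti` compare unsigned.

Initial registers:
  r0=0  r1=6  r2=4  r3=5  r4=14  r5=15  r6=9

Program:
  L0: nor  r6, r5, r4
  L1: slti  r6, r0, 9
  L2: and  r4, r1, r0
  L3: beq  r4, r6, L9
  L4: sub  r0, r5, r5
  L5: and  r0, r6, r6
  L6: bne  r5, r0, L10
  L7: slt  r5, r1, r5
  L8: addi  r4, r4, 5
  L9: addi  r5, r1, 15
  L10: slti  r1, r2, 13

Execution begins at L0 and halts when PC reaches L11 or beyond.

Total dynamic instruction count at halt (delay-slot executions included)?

9

PC=0  nor  r6, r5, r4        | r0=0 r1=6 r2=4 r3=5 r4=14 r5=15 r6=65520
PC=1  slti  r6, r0, 9        | r0=0 r1=6 r2=4 r3=5 r4=14 r5=15 r6=1
PC=2  and  r4, r1, r0        | r0=0 r1=6 r2=4 r3=5 r4=0 r5=15 r6=1
PC=3  beq  r4, r6, L9        | r0=0 r1=6 r2=4 r3=5 r4=0 r5=15 r6=1  [not taken]
PC=4  sub  r0, r5, r5        | r0=0 r1=6 r2=4 r3=5 r4=0 r5=15 r6=1
PC=5  and  r0, r6, r6        | r0=0 r1=6 r2=4 r3=5 r4=0 r5=15 r6=1
PC=6  bne  r5, r0, L10       | r0=0 r1=6 r2=4 r3=5 r4=0 r5=15 r6=1  [TAKEN]
PC=7  slt  r5, r1, r5        | r0=0 r1=6 r2=4 r3=5 r4=0 r5=1 r6=1
PC=10 slti  r1, r2, 13       | r0=0 r1=1 r2=4 r3=5 r4=0 r5=1 r6=1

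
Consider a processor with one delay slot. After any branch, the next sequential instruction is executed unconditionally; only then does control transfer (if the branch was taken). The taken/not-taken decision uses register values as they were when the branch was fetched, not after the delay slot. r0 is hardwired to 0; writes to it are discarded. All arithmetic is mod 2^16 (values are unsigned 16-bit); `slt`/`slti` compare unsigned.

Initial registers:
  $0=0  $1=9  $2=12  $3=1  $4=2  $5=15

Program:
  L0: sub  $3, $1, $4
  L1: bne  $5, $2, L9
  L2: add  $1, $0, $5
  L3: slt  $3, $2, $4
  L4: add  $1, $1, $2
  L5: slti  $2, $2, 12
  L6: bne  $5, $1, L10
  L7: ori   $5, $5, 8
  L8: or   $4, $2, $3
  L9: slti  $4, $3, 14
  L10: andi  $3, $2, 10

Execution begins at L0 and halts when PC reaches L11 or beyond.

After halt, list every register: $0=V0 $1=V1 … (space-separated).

$0=0 $1=15 $2=12 $3=8 $4=1 $5=15

  step pc=0: sub  $3, $1, $4  regs=(0,9,12,7,2,15)
  step pc=1: bne  $5, $2, L9  cond=T  regs=(0,9,12,7,2,15)
  step pc=2: add  $1, $0, $5  regs=(0,15,12,7,2,15)
  step pc=9: slti  $4, $3, 14  regs=(0,15,12,7,1,15)
  step pc=10: andi  $3, $2, 10  regs=(0,15,12,8,1,15)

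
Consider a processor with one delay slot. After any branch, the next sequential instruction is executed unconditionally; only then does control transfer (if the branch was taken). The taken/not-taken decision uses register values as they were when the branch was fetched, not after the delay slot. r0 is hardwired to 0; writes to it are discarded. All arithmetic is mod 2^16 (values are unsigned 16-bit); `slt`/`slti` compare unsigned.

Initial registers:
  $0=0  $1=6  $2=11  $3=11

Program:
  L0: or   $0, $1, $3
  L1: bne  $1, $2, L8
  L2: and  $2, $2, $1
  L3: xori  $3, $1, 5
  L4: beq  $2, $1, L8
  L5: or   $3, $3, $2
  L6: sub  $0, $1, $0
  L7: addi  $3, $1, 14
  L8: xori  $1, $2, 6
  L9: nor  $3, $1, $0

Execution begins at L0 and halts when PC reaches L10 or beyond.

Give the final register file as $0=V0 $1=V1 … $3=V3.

$0=0 $1=4 $2=2 $3=65531

#0 or   $0, $1, $3 ; 0/6/11/11
#1 bne  $1, $2, L8 ; 0/6/11/11 ; →target
#2 and  $2, $2, $1 ; 0/6/2/11
#8 xori  $1, $2, 6 ; 0/4/2/11
#9 nor  $3, $1, $0 ; 0/4/2/65531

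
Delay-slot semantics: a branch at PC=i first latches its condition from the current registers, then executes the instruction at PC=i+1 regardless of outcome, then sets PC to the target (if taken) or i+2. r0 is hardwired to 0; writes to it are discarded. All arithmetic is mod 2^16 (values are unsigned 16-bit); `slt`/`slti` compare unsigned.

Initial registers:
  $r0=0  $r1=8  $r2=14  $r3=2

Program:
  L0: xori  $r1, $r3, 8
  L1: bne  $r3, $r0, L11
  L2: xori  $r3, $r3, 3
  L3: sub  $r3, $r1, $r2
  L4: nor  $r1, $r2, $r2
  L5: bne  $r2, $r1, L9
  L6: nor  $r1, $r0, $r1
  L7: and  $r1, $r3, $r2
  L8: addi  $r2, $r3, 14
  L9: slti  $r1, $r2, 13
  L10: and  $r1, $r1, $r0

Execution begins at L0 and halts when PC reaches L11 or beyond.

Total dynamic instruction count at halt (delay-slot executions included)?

#0 xori  $r1, $r3, 8 ; 0/10/14/2
#1 bne  $r3, $r0, L11 ; 0/10/14/2 ; →target
#2 xori  $r3, $r3, 3 ; 0/10/14/1

3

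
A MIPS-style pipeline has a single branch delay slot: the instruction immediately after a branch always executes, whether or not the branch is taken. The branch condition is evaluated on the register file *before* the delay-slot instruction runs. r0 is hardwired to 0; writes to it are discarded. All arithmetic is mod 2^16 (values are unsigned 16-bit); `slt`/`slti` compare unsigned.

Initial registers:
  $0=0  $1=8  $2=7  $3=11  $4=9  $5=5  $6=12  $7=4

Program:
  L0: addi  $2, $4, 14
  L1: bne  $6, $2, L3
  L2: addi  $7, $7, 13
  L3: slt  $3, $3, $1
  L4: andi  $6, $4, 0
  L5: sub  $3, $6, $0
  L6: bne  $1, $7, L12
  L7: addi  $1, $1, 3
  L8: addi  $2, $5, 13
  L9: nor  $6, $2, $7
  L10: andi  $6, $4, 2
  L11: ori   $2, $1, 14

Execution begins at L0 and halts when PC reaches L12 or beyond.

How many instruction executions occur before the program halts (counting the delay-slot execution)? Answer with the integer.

8

PC=0  addi  $2, $4, 14       | $0=0 $1=8 $2=23 $3=11 $4=9 $5=5 $6=12 $7=4
PC=1  bne  $6, $2, L3        | $0=0 $1=8 $2=23 $3=11 $4=9 $5=5 $6=12 $7=4  [TAKEN]
PC=2  addi  $7, $7, 13       | $0=0 $1=8 $2=23 $3=11 $4=9 $5=5 $6=12 $7=17
PC=3  slt  $3, $3, $1        | $0=0 $1=8 $2=23 $3=0 $4=9 $5=5 $6=12 $7=17
PC=4  andi  $6, $4, 0        | $0=0 $1=8 $2=23 $3=0 $4=9 $5=5 $6=0 $7=17
PC=5  sub  $3, $6, $0        | $0=0 $1=8 $2=23 $3=0 $4=9 $5=5 $6=0 $7=17
PC=6  bne  $1, $7, L12       | $0=0 $1=8 $2=23 $3=0 $4=9 $5=5 $6=0 $7=17  [TAKEN]
PC=7  addi  $1, $1, 3        | $0=0 $1=11 $2=23 $3=0 $4=9 $5=5 $6=0 $7=17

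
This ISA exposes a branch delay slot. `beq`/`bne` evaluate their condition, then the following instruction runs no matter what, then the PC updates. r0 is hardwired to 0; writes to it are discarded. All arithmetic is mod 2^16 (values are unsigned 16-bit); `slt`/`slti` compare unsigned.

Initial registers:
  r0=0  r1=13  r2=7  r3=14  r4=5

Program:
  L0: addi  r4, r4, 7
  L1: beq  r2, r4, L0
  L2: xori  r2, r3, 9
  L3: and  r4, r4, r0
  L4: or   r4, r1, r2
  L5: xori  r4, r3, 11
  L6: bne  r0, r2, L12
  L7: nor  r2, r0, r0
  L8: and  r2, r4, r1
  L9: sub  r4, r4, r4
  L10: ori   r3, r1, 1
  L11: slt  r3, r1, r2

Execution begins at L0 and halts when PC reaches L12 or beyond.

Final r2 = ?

PC=0  addi  r4, r4, 7        | r0=0 r1=13 r2=7 r3=14 r4=12
PC=1  beq  r2, r4, L0        | r0=0 r1=13 r2=7 r3=14 r4=12  [not taken]
PC=2  xori  r2, r3, 9        | r0=0 r1=13 r2=7 r3=14 r4=12
PC=3  and  r4, r4, r0        | r0=0 r1=13 r2=7 r3=14 r4=0
PC=4  or   r4, r1, r2        | r0=0 r1=13 r2=7 r3=14 r4=15
PC=5  xori  r4, r3, 11       | r0=0 r1=13 r2=7 r3=14 r4=5
PC=6  bne  r0, r2, L12       | r0=0 r1=13 r2=7 r3=14 r4=5  [TAKEN]
PC=7  nor  r2, r0, r0        | r0=0 r1=13 r2=65535 r3=14 r4=5

65535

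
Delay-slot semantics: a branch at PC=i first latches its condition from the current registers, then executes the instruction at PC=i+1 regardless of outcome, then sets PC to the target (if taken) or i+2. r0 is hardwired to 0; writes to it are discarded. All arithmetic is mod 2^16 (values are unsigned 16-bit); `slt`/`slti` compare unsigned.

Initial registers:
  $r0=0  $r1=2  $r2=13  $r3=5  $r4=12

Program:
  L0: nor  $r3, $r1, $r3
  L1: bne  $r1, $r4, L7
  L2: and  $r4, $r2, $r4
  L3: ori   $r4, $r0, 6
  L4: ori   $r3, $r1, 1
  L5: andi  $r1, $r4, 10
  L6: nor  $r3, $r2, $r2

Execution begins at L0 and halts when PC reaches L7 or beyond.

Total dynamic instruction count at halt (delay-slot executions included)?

  step pc=0: nor  $r3, $r1, $r3  regs=(0,2,13,65528,12)
  step pc=1: bne  $r1, $r4, L7  cond=T  regs=(0,2,13,65528,12)
  step pc=2: and  $r4, $r2, $r4  regs=(0,2,13,65528,12)

3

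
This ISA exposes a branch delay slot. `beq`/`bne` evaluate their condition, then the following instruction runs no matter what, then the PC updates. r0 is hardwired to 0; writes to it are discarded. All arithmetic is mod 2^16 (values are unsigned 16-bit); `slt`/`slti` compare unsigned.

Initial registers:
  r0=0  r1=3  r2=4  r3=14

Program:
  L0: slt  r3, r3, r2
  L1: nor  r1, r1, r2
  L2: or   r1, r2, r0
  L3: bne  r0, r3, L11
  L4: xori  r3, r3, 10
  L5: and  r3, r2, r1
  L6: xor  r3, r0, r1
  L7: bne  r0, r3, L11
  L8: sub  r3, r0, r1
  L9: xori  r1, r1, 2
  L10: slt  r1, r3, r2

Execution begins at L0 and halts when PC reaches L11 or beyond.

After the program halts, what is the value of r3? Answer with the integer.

65532

[0] slt  r3, r3, r2  →  {r0:0, r1:3, r2:4, r3:0}
[1] nor  r1, r1, r2  →  {r0:0, r1:65528, r2:4, r3:0}
[2] or   r1, r2, r0  →  {r0:0, r1:4, r2:4, r3:0}
[3] bne  r0, r3, L11  →  {r0:0, r1:4, r2:4, r3:0}  ⟨branch fallthrough⟩
[4] xori  r3, r3, 10  →  {r0:0, r1:4, r2:4, r3:10}
[5] and  r3, r2, r1  →  {r0:0, r1:4, r2:4, r3:4}
[6] xor  r3, r0, r1  →  {r0:0, r1:4, r2:4, r3:4}
[7] bne  r0, r3, L11  →  {r0:0, r1:4, r2:4, r3:4}  ⟨branch taken⟩
[8] sub  r3, r0, r1  →  {r0:0, r1:4, r2:4, r3:65532}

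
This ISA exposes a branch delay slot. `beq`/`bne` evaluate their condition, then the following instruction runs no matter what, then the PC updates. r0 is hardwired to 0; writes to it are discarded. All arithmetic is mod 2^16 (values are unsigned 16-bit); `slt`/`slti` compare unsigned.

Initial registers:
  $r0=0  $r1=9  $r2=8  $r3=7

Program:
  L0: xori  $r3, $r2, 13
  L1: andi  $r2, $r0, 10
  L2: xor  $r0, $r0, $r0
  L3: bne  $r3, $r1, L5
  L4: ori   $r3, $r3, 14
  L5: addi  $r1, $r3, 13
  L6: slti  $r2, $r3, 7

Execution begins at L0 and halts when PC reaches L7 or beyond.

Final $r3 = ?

15

  step pc=0: xori  $r3, $r2, 13  regs=(0,9,8,5)
  step pc=1: andi  $r2, $r0, 10  regs=(0,9,0,5)
  step pc=2: xor  $r0, $r0, $r0  regs=(0,9,0,5)
  step pc=3: bne  $r3, $r1, L5  cond=T  regs=(0,9,0,5)
  step pc=4: ori   $r3, $r3, 14  regs=(0,9,0,15)
  step pc=5: addi  $r1, $r3, 13  regs=(0,28,0,15)
  step pc=6: slti  $r2, $r3, 7  regs=(0,28,0,15)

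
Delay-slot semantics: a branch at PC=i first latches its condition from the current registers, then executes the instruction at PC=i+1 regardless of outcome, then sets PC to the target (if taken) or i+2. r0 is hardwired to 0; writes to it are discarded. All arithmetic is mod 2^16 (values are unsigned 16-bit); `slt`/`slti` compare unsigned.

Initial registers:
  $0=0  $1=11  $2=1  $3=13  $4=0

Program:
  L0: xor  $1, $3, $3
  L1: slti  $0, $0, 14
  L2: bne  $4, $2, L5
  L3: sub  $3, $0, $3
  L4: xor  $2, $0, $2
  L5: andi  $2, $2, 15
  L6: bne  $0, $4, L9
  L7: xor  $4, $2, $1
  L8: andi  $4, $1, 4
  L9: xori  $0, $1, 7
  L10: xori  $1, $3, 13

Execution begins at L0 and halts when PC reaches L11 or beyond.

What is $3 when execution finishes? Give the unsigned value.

65523

  step pc=0: xor  $1, $3, $3  regs=(0,0,1,13,0)
  step pc=1: slti  $0, $0, 14  regs=(0,0,1,13,0)
  step pc=2: bne  $4, $2, L5  cond=T  regs=(0,0,1,13,0)
  step pc=3: sub  $3, $0, $3  regs=(0,0,1,65523,0)
  step pc=5: andi  $2, $2, 15  regs=(0,0,1,65523,0)
  step pc=6: bne  $0, $4, L9  cond=F  regs=(0,0,1,65523,0)
  step pc=7: xor  $4, $2, $1  regs=(0,0,1,65523,1)
  step pc=8: andi  $4, $1, 4  regs=(0,0,1,65523,0)
  step pc=9: xori  $0, $1, 7  regs=(0,0,1,65523,0)
  step pc=10: xori  $1, $3, 13  regs=(0,65534,1,65523,0)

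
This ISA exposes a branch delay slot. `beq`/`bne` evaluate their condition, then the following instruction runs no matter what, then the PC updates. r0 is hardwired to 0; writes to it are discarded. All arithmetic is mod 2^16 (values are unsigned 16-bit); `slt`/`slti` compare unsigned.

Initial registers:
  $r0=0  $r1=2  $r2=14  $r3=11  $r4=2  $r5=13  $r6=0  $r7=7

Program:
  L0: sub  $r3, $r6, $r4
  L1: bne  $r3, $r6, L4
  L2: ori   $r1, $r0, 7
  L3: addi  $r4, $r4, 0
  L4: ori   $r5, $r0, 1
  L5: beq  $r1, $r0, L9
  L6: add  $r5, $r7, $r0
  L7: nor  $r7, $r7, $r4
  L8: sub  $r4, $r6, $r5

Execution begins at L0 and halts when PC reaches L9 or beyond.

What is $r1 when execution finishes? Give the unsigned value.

[0] sub  $r3, $r6, $r4  →  {$r0:0, $r1:2, $r2:14, $r3:65534, $r4:2, $r5:13, $r6:0, $r7:7}
[1] bne  $r3, $r6, L4  →  {$r0:0, $r1:2, $r2:14, $r3:65534, $r4:2, $r5:13, $r6:0, $r7:7}  ⟨branch taken⟩
[2] ori   $r1, $r0, 7  →  {$r0:0, $r1:7, $r2:14, $r3:65534, $r4:2, $r5:13, $r6:0, $r7:7}
[4] ori   $r5, $r0, 1  →  {$r0:0, $r1:7, $r2:14, $r3:65534, $r4:2, $r5:1, $r6:0, $r7:7}
[5] beq  $r1, $r0, L9  →  {$r0:0, $r1:7, $r2:14, $r3:65534, $r4:2, $r5:1, $r6:0, $r7:7}  ⟨branch fallthrough⟩
[6] add  $r5, $r7, $r0  →  {$r0:0, $r1:7, $r2:14, $r3:65534, $r4:2, $r5:7, $r6:0, $r7:7}
[7] nor  $r7, $r7, $r4  →  {$r0:0, $r1:7, $r2:14, $r3:65534, $r4:2, $r5:7, $r6:0, $r7:65528}
[8] sub  $r4, $r6, $r5  →  {$r0:0, $r1:7, $r2:14, $r3:65534, $r4:65529, $r5:7, $r6:0, $r7:65528}

7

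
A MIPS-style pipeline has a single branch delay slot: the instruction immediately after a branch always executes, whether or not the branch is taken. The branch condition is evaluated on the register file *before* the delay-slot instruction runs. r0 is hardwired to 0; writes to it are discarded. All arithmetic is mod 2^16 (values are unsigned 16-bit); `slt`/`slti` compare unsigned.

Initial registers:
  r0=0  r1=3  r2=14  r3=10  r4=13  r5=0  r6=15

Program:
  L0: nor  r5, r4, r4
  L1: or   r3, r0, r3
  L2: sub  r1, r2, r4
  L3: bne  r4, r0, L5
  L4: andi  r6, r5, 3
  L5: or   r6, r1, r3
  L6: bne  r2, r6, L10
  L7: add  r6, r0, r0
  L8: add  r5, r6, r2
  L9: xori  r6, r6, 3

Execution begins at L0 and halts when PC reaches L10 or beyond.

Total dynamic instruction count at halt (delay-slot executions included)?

#0 nor  r5, r4, r4 ; 0/3/14/10/13/65522/15
#1 or   r3, r0, r3 ; 0/3/14/10/13/65522/15
#2 sub  r1, r2, r4 ; 0/1/14/10/13/65522/15
#3 bne  r4, r0, L5 ; 0/1/14/10/13/65522/15 ; →target
#4 andi  r6, r5, 3 ; 0/1/14/10/13/65522/2
#5 or   r6, r1, r3 ; 0/1/14/10/13/65522/11
#6 bne  r2, r6, L10 ; 0/1/14/10/13/65522/11 ; →target
#7 add  r6, r0, r0 ; 0/1/14/10/13/65522/0

8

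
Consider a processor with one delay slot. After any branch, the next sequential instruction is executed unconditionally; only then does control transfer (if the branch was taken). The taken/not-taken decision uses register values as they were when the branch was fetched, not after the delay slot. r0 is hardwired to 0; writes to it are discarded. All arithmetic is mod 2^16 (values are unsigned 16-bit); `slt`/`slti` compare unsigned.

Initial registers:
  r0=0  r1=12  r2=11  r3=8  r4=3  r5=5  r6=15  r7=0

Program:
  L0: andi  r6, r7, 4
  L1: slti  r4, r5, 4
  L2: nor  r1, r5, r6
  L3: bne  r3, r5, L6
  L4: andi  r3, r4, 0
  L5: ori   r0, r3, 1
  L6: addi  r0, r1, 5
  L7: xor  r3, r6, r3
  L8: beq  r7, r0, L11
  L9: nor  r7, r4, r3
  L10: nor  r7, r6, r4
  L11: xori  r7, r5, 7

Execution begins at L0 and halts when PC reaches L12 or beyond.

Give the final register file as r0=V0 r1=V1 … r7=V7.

[0] andi  r6, r7, 4  →  {r0:0, r1:12, r2:11, r3:8, r4:3, r5:5, r6:0, r7:0}
[1] slti  r4, r5, 4  →  {r0:0, r1:12, r2:11, r3:8, r4:0, r5:5, r6:0, r7:0}
[2] nor  r1, r5, r6  →  {r0:0, r1:65530, r2:11, r3:8, r4:0, r5:5, r6:0, r7:0}
[3] bne  r3, r5, L6  →  {r0:0, r1:65530, r2:11, r3:8, r4:0, r5:5, r6:0, r7:0}  ⟨branch taken⟩
[4] andi  r3, r4, 0  →  {r0:0, r1:65530, r2:11, r3:0, r4:0, r5:5, r6:0, r7:0}
[6] addi  r0, r1, 5  →  {r0:0, r1:65530, r2:11, r3:0, r4:0, r5:5, r6:0, r7:0}
[7] xor  r3, r6, r3  →  {r0:0, r1:65530, r2:11, r3:0, r4:0, r5:5, r6:0, r7:0}
[8] beq  r7, r0, L11  →  {r0:0, r1:65530, r2:11, r3:0, r4:0, r5:5, r6:0, r7:0}  ⟨branch taken⟩
[9] nor  r7, r4, r3  →  {r0:0, r1:65530, r2:11, r3:0, r4:0, r5:5, r6:0, r7:65535}
[11] xori  r7, r5, 7  →  {r0:0, r1:65530, r2:11, r3:0, r4:0, r5:5, r6:0, r7:2}

r0=0 r1=65530 r2=11 r3=0 r4=0 r5=5 r6=0 r7=2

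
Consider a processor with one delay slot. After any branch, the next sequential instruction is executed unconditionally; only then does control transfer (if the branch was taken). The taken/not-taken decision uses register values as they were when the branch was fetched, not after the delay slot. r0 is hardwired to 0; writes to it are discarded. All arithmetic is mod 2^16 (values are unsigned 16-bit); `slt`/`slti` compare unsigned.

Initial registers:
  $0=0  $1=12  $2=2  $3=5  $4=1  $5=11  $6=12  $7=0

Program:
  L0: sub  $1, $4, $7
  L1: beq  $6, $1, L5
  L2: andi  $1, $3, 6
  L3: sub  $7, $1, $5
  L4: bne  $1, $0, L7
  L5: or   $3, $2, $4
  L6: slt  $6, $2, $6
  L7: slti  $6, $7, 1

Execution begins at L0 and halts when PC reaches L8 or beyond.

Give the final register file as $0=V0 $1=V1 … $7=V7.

$0=0 $1=4 $2=2 $3=3 $4=1 $5=11 $6=0 $7=65529

PC=0  sub  $1, $4, $7        | $0=0 $1=1 $2=2 $3=5 $4=1 $5=11 $6=12 $7=0
PC=1  beq  $6, $1, L5        | $0=0 $1=1 $2=2 $3=5 $4=1 $5=11 $6=12 $7=0  [not taken]
PC=2  andi  $1, $3, 6        | $0=0 $1=4 $2=2 $3=5 $4=1 $5=11 $6=12 $7=0
PC=3  sub  $7, $1, $5        | $0=0 $1=4 $2=2 $3=5 $4=1 $5=11 $6=12 $7=65529
PC=4  bne  $1, $0, L7        | $0=0 $1=4 $2=2 $3=5 $4=1 $5=11 $6=12 $7=65529  [TAKEN]
PC=5  or   $3, $2, $4        | $0=0 $1=4 $2=2 $3=3 $4=1 $5=11 $6=12 $7=65529
PC=7  slti  $6, $7, 1        | $0=0 $1=4 $2=2 $3=3 $4=1 $5=11 $6=0 $7=65529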